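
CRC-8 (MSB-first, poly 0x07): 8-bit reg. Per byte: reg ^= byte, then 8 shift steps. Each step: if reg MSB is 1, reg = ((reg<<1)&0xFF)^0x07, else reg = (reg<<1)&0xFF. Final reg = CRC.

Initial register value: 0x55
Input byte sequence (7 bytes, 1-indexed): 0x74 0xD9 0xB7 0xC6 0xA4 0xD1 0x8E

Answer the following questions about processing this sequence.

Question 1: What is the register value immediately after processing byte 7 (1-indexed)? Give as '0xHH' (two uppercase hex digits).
After byte 1 (0x74): reg=0xE7
After byte 2 (0xD9): reg=0xBA
After byte 3 (0xB7): reg=0x23
After byte 4 (0xC6): reg=0xB5
After byte 5 (0xA4): reg=0x77
After byte 6 (0xD1): reg=0x7B
After byte 7 (0x8E): reg=0xC5

Answer: 0xC5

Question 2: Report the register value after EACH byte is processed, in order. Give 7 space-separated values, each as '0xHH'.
0xE7 0xBA 0x23 0xB5 0x77 0x7B 0xC5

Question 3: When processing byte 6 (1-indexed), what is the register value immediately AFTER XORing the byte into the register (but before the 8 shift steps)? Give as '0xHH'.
Answer: 0xA6

Derivation:
Register before byte 6: 0x77
Byte 6: 0xD1
0x77 XOR 0xD1 = 0xA6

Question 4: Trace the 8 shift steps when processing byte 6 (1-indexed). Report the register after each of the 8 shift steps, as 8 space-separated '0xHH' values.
Answer: 0x4B 0x96 0x2B 0x56 0xAC 0x5F 0xBE 0x7B

Derivation:
After byte 1 (0x74): reg=0xE7
After byte 2 (0xD9): reg=0xBA
After byte 3 (0xB7): reg=0x23
After byte 4 (0xC6): reg=0xB5
After byte 5 (0xA4): reg=0x77
Register before byte 6: 0x77
After XOR with byte 0xD1: 0xA6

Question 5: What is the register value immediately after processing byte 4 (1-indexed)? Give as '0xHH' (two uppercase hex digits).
After byte 1 (0x74): reg=0xE7
After byte 2 (0xD9): reg=0xBA
After byte 3 (0xB7): reg=0x23
After byte 4 (0xC6): reg=0xB5

Answer: 0xB5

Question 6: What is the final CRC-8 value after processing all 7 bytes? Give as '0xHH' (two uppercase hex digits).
After byte 1 (0x74): reg=0xE7
After byte 2 (0xD9): reg=0xBA
After byte 3 (0xB7): reg=0x23
After byte 4 (0xC6): reg=0xB5
After byte 5 (0xA4): reg=0x77
After byte 6 (0xD1): reg=0x7B
After byte 7 (0x8E): reg=0xC5

Answer: 0xC5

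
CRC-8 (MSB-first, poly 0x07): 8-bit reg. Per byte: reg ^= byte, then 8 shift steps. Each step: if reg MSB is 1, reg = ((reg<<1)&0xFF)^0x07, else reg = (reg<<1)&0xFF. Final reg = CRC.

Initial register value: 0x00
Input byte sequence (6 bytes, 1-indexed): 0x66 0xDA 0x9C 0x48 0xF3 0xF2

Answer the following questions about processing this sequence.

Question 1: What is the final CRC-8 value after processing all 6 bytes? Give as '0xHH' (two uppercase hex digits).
Answer: 0x99

Derivation:
After byte 1 (0x66): reg=0x35
After byte 2 (0xDA): reg=0x83
After byte 3 (0x9C): reg=0x5D
After byte 4 (0x48): reg=0x6B
After byte 5 (0xF3): reg=0xC1
After byte 6 (0xF2): reg=0x99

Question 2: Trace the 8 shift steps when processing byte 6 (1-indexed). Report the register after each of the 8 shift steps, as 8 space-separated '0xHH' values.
After byte 1 (0x66): reg=0x35
After byte 2 (0xDA): reg=0x83
After byte 3 (0x9C): reg=0x5D
After byte 4 (0x48): reg=0x6B
After byte 5 (0xF3): reg=0xC1
Register before byte 6: 0xC1
After XOR with byte 0xF2: 0x33

Answer: 0x66 0xCC 0x9F 0x39 0x72 0xE4 0xCF 0x99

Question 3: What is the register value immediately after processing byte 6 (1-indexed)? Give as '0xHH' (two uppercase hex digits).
After byte 1 (0x66): reg=0x35
After byte 2 (0xDA): reg=0x83
After byte 3 (0x9C): reg=0x5D
After byte 4 (0x48): reg=0x6B
After byte 5 (0xF3): reg=0xC1
After byte 6 (0xF2): reg=0x99

Answer: 0x99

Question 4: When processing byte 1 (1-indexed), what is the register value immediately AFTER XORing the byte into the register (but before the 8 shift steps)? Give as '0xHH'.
Register before byte 1: 0x00
Byte 1: 0x66
0x00 XOR 0x66 = 0x66

Answer: 0x66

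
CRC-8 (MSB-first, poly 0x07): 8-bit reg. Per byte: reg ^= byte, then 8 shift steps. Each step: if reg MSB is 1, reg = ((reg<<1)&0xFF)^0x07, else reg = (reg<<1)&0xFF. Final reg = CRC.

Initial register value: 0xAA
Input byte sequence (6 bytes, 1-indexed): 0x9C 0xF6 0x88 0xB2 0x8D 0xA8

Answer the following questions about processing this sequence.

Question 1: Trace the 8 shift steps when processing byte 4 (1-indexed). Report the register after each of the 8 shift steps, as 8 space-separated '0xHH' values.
After byte 1 (0x9C): reg=0x82
After byte 2 (0xF6): reg=0x4B
After byte 3 (0x88): reg=0x47
Register before byte 4: 0x47
After XOR with byte 0xB2: 0xF5

Answer: 0xED 0xDD 0xBD 0x7D 0xFA 0xF3 0xE1 0xC5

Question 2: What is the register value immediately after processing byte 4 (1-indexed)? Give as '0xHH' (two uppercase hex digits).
Answer: 0xC5

Derivation:
After byte 1 (0x9C): reg=0x82
After byte 2 (0xF6): reg=0x4B
After byte 3 (0x88): reg=0x47
After byte 4 (0xB2): reg=0xC5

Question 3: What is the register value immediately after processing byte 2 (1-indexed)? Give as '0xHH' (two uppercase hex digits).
Answer: 0x4B

Derivation:
After byte 1 (0x9C): reg=0x82
After byte 2 (0xF6): reg=0x4B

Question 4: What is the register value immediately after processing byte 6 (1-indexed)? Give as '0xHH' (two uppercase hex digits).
After byte 1 (0x9C): reg=0x82
After byte 2 (0xF6): reg=0x4B
After byte 3 (0x88): reg=0x47
After byte 4 (0xB2): reg=0xC5
After byte 5 (0x8D): reg=0xFF
After byte 6 (0xA8): reg=0xA2

Answer: 0xA2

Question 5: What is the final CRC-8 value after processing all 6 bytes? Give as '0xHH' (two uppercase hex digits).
Answer: 0xA2

Derivation:
After byte 1 (0x9C): reg=0x82
After byte 2 (0xF6): reg=0x4B
After byte 3 (0x88): reg=0x47
After byte 4 (0xB2): reg=0xC5
After byte 5 (0x8D): reg=0xFF
After byte 6 (0xA8): reg=0xA2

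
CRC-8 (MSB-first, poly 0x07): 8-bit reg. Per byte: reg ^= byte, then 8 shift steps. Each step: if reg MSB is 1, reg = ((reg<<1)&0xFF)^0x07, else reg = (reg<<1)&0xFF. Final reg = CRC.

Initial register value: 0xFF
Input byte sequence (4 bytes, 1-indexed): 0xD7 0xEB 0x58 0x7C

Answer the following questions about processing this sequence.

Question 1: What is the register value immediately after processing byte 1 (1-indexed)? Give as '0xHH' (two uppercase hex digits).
After byte 1 (0xD7): reg=0xD8

Answer: 0xD8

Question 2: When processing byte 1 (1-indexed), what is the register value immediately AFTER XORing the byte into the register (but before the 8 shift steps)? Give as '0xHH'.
Answer: 0x28

Derivation:
Register before byte 1: 0xFF
Byte 1: 0xD7
0xFF XOR 0xD7 = 0x28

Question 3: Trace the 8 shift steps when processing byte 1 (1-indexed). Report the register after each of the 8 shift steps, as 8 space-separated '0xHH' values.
Answer: 0x50 0xA0 0x47 0x8E 0x1B 0x36 0x6C 0xD8

Derivation:
Register before byte 1: 0xFF
After XOR with byte 0xD7: 0x28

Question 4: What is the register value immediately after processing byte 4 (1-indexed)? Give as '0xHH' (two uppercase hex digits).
Answer: 0x8B

Derivation:
After byte 1 (0xD7): reg=0xD8
After byte 2 (0xEB): reg=0x99
After byte 3 (0x58): reg=0x49
After byte 4 (0x7C): reg=0x8B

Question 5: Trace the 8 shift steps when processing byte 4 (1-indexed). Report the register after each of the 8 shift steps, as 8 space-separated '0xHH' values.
Answer: 0x6A 0xD4 0xAF 0x59 0xB2 0x63 0xC6 0x8B

Derivation:
After byte 1 (0xD7): reg=0xD8
After byte 2 (0xEB): reg=0x99
After byte 3 (0x58): reg=0x49
Register before byte 4: 0x49
After XOR with byte 0x7C: 0x35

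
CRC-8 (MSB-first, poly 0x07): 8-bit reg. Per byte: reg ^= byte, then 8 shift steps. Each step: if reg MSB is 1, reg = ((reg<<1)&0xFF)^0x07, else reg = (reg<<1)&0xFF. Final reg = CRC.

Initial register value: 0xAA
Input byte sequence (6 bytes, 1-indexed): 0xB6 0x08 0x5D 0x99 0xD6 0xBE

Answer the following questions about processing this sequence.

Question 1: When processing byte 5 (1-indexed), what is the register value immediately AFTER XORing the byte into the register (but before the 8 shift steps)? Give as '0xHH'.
Answer: 0x2B

Derivation:
Register before byte 5: 0xFD
Byte 5: 0xD6
0xFD XOR 0xD6 = 0x2B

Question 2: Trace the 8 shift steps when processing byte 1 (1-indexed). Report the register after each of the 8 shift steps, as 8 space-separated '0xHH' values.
Answer: 0x38 0x70 0xE0 0xC7 0x89 0x15 0x2A 0x54

Derivation:
Register before byte 1: 0xAA
After XOR with byte 0xB6: 0x1C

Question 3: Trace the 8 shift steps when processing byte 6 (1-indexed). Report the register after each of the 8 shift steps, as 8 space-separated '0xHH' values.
Answer: 0xDE 0xBB 0x71 0xE2 0xC3 0x81 0x05 0x0A

Derivation:
After byte 1 (0xB6): reg=0x54
After byte 2 (0x08): reg=0x93
After byte 3 (0x5D): reg=0x64
After byte 4 (0x99): reg=0xFD
After byte 5 (0xD6): reg=0xD1
Register before byte 6: 0xD1
After XOR with byte 0xBE: 0x6F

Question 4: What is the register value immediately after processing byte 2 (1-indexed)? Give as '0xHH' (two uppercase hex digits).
Answer: 0x93

Derivation:
After byte 1 (0xB6): reg=0x54
After byte 2 (0x08): reg=0x93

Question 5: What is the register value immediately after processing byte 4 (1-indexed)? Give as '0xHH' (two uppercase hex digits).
Answer: 0xFD

Derivation:
After byte 1 (0xB6): reg=0x54
After byte 2 (0x08): reg=0x93
After byte 3 (0x5D): reg=0x64
After byte 4 (0x99): reg=0xFD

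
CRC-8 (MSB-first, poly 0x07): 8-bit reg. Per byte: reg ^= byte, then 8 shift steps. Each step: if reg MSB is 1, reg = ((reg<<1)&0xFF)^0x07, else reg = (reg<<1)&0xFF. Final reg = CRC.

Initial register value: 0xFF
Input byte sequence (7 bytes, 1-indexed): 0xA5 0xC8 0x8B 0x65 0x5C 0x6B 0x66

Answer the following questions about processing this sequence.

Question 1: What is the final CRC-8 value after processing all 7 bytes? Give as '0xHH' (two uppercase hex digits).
Answer: 0xAA

Derivation:
After byte 1 (0xA5): reg=0x81
After byte 2 (0xC8): reg=0xF8
After byte 3 (0x8B): reg=0x5E
After byte 4 (0x65): reg=0xA1
After byte 5 (0x5C): reg=0xFD
After byte 6 (0x6B): reg=0xEB
After byte 7 (0x66): reg=0xAA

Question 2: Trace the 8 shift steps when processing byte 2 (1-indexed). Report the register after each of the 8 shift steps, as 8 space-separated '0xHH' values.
Answer: 0x92 0x23 0x46 0x8C 0x1F 0x3E 0x7C 0xF8

Derivation:
After byte 1 (0xA5): reg=0x81
Register before byte 2: 0x81
After XOR with byte 0xC8: 0x49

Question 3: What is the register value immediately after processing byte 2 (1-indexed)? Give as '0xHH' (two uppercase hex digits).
Answer: 0xF8

Derivation:
After byte 1 (0xA5): reg=0x81
After byte 2 (0xC8): reg=0xF8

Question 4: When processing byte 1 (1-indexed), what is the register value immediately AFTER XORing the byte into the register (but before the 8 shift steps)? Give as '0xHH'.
Register before byte 1: 0xFF
Byte 1: 0xA5
0xFF XOR 0xA5 = 0x5A

Answer: 0x5A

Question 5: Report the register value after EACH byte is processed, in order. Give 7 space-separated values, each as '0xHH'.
0x81 0xF8 0x5E 0xA1 0xFD 0xEB 0xAA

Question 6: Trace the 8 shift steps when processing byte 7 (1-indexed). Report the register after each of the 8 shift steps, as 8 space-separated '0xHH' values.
Answer: 0x1D 0x3A 0x74 0xE8 0xD7 0xA9 0x55 0xAA

Derivation:
After byte 1 (0xA5): reg=0x81
After byte 2 (0xC8): reg=0xF8
After byte 3 (0x8B): reg=0x5E
After byte 4 (0x65): reg=0xA1
After byte 5 (0x5C): reg=0xFD
After byte 6 (0x6B): reg=0xEB
Register before byte 7: 0xEB
After XOR with byte 0x66: 0x8D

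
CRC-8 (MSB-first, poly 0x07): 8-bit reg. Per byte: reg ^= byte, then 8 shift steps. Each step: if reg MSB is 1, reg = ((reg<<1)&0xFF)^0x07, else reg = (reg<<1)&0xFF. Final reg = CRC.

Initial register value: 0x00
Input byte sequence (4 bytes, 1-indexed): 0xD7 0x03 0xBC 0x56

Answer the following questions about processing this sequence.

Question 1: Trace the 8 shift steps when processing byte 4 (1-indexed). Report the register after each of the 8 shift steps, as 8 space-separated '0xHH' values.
Answer: 0xDA 0xB3 0x61 0xC2 0x83 0x01 0x02 0x04

Derivation:
After byte 1 (0xD7): reg=0x2B
After byte 2 (0x03): reg=0xD8
After byte 3 (0xBC): reg=0x3B
Register before byte 4: 0x3B
After XOR with byte 0x56: 0x6D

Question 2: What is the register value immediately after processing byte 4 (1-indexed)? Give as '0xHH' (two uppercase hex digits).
Answer: 0x04

Derivation:
After byte 1 (0xD7): reg=0x2B
After byte 2 (0x03): reg=0xD8
After byte 3 (0xBC): reg=0x3B
After byte 4 (0x56): reg=0x04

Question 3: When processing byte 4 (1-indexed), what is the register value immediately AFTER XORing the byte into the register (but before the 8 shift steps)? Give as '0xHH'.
Answer: 0x6D

Derivation:
Register before byte 4: 0x3B
Byte 4: 0x56
0x3B XOR 0x56 = 0x6D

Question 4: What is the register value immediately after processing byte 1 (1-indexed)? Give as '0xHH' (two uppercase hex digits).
After byte 1 (0xD7): reg=0x2B

Answer: 0x2B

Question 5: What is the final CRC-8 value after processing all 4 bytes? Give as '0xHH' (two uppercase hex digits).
After byte 1 (0xD7): reg=0x2B
After byte 2 (0x03): reg=0xD8
After byte 3 (0xBC): reg=0x3B
After byte 4 (0x56): reg=0x04

Answer: 0x04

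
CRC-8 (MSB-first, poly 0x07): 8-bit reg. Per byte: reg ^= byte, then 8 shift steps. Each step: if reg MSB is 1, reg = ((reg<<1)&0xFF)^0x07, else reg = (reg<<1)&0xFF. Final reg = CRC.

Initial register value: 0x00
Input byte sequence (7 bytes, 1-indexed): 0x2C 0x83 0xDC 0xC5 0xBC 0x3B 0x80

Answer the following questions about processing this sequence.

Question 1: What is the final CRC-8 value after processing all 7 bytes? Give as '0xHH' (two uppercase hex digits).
Answer: 0x41

Derivation:
After byte 1 (0x2C): reg=0xC4
After byte 2 (0x83): reg=0xD2
After byte 3 (0xDC): reg=0x2A
After byte 4 (0xC5): reg=0x83
After byte 5 (0xBC): reg=0xBD
After byte 6 (0x3B): reg=0x9B
After byte 7 (0x80): reg=0x41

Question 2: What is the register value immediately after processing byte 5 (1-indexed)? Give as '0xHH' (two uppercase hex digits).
Answer: 0xBD

Derivation:
After byte 1 (0x2C): reg=0xC4
After byte 2 (0x83): reg=0xD2
After byte 3 (0xDC): reg=0x2A
After byte 4 (0xC5): reg=0x83
After byte 5 (0xBC): reg=0xBD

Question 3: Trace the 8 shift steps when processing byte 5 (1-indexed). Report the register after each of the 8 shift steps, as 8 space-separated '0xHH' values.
Answer: 0x7E 0xFC 0xFF 0xF9 0xF5 0xED 0xDD 0xBD

Derivation:
After byte 1 (0x2C): reg=0xC4
After byte 2 (0x83): reg=0xD2
After byte 3 (0xDC): reg=0x2A
After byte 4 (0xC5): reg=0x83
Register before byte 5: 0x83
After XOR with byte 0xBC: 0x3F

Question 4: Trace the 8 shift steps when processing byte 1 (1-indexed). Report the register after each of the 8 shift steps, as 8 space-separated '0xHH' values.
Register before byte 1: 0x00
After XOR with byte 0x2C: 0x2C

Answer: 0x58 0xB0 0x67 0xCE 0x9B 0x31 0x62 0xC4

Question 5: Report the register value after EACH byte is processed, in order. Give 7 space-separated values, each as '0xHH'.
0xC4 0xD2 0x2A 0x83 0xBD 0x9B 0x41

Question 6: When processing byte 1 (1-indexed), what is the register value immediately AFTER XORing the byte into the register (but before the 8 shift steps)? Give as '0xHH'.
Answer: 0x2C

Derivation:
Register before byte 1: 0x00
Byte 1: 0x2C
0x00 XOR 0x2C = 0x2C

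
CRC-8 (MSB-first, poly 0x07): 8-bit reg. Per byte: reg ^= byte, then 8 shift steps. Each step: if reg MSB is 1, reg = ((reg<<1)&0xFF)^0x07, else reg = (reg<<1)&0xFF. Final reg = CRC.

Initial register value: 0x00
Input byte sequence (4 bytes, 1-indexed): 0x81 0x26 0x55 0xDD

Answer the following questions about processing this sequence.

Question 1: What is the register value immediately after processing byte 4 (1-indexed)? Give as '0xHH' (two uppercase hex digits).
Answer: 0x49

Derivation:
After byte 1 (0x81): reg=0x8E
After byte 2 (0x26): reg=0x51
After byte 3 (0x55): reg=0x1C
After byte 4 (0xDD): reg=0x49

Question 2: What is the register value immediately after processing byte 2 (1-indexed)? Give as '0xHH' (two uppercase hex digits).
Answer: 0x51

Derivation:
After byte 1 (0x81): reg=0x8E
After byte 2 (0x26): reg=0x51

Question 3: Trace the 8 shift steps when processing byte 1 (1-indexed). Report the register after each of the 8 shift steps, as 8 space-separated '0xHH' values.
Answer: 0x05 0x0A 0x14 0x28 0x50 0xA0 0x47 0x8E

Derivation:
Register before byte 1: 0x00
After XOR with byte 0x81: 0x81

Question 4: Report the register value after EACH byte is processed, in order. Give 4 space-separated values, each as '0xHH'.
0x8E 0x51 0x1C 0x49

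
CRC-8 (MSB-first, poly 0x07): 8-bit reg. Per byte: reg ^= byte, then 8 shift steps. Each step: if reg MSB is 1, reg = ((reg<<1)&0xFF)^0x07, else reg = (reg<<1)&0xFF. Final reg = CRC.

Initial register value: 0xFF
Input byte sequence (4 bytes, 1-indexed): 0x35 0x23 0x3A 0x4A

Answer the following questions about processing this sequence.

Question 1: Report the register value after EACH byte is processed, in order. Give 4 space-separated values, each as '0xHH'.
0x78 0x86 0x3D 0x42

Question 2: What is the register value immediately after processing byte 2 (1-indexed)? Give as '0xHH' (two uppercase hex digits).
After byte 1 (0x35): reg=0x78
After byte 2 (0x23): reg=0x86

Answer: 0x86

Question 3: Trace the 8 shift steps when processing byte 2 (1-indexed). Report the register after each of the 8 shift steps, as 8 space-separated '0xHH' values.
After byte 1 (0x35): reg=0x78
Register before byte 2: 0x78
After XOR with byte 0x23: 0x5B

Answer: 0xB6 0x6B 0xD6 0xAB 0x51 0xA2 0x43 0x86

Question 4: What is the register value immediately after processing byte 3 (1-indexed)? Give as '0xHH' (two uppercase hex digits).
Answer: 0x3D

Derivation:
After byte 1 (0x35): reg=0x78
After byte 2 (0x23): reg=0x86
After byte 3 (0x3A): reg=0x3D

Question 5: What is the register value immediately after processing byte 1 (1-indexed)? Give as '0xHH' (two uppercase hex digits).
After byte 1 (0x35): reg=0x78

Answer: 0x78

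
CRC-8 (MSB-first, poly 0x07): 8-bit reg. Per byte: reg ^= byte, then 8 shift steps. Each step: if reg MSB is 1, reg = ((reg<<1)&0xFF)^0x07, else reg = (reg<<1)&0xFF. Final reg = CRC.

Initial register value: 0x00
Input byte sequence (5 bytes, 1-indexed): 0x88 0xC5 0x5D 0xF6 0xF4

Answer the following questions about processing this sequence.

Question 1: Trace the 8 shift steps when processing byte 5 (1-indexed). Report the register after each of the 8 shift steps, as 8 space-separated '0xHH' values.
After byte 1 (0x88): reg=0xB1
After byte 2 (0xC5): reg=0x4B
After byte 3 (0x5D): reg=0x62
After byte 4 (0xF6): reg=0xE5
Register before byte 5: 0xE5
After XOR with byte 0xF4: 0x11

Answer: 0x22 0x44 0x88 0x17 0x2E 0x5C 0xB8 0x77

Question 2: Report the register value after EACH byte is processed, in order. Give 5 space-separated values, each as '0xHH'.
0xB1 0x4B 0x62 0xE5 0x77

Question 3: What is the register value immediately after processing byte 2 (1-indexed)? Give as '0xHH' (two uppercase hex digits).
After byte 1 (0x88): reg=0xB1
After byte 2 (0xC5): reg=0x4B

Answer: 0x4B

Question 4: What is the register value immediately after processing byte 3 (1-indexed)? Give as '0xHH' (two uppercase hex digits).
Answer: 0x62

Derivation:
After byte 1 (0x88): reg=0xB1
After byte 2 (0xC5): reg=0x4B
After byte 3 (0x5D): reg=0x62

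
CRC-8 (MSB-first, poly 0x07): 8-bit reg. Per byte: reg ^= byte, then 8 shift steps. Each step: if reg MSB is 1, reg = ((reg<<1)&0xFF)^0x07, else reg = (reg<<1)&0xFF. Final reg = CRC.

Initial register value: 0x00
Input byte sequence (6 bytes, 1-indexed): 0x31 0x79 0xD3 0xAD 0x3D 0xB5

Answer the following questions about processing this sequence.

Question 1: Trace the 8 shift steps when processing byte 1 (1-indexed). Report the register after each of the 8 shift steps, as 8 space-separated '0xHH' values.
Register before byte 1: 0x00
After XOR with byte 0x31: 0x31

Answer: 0x62 0xC4 0x8F 0x19 0x32 0x64 0xC8 0x97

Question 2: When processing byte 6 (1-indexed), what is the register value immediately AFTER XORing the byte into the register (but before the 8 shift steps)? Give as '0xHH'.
Answer: 0xC5

Derivation:
Register before byte 6: 0x70
Byte 6: 0xB5
0x70 XOR 0xB5 = 0xC5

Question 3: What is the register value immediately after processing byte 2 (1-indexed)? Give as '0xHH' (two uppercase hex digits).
After byte 1 (0x31): reg=0x97
After byte 2 (0x79): reg=0x84

Answer: 0x84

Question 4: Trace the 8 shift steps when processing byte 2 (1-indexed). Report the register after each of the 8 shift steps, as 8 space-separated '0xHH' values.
Answer: 0xDB 0xB1 0x65 0xCA 0x93 0x21 0x42 0x84

Derivation:
After byte 1 (0x31): reg=0x97
Register before byte 2: 0x97
After XOR with byte 0x79: 0xEE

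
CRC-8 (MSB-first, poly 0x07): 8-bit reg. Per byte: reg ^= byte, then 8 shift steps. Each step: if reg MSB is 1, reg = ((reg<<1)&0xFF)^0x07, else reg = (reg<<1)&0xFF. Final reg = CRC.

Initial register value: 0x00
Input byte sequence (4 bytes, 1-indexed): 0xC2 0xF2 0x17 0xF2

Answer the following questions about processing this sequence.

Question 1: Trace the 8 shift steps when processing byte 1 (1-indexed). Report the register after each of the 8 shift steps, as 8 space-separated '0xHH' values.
Answer: 0x83 0x01 0x02 0x04 0x08 0x10 0x20 0x40

Derivation:
Register before byte 1: 0x00
After XOR with byte 0xC2: 0xC2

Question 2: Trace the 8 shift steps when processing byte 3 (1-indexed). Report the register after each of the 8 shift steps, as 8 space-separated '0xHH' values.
Answer: 0x00 0x00 0x00 0x00 0x00 0x00 0x00 0x00

Derivation:
After byte 1 (0xC2): reg=0x40
After byte 2 (0xF2): reg=0x17
Register before byte 3: 0x17
After XOR with byte 0x17: 0x00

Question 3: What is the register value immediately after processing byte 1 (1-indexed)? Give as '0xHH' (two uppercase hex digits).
After byte 1 (0xC2): reg=0x40

Answer: 0x40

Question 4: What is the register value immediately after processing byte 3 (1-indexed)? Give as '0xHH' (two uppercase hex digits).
After byte 1 (0xC2): reg=0x40
After byte 2 (0xF2): reg=0x17
After byte 3 (0x17): reg=0x00

Answer: 0x00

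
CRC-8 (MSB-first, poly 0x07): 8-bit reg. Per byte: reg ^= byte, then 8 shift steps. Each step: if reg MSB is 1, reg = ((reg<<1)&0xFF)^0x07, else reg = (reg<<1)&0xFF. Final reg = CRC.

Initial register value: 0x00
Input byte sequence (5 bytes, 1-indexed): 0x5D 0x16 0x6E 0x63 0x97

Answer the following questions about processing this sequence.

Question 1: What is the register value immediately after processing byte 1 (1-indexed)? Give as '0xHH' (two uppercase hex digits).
Answer: 0x94

Derivation:
After byte 1 (0x5D): reg=0x94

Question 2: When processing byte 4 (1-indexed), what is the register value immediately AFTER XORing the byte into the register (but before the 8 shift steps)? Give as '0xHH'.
Register before byte 4: 0x91
Byte 4: 0x63
0x91 XOR 0x63 = 0xF2

Answer: 0xF2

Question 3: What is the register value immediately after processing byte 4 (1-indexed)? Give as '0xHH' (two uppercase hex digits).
Answer: 0xD0

Derivation:
After byte 1 (0x5D): reg=0x94
After byte 2 (0x16): reg=0x87
After byte 3 (0x6E): reg=0x91
After byte 4 (0x63): reg=0xD0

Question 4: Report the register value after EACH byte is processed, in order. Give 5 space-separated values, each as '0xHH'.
0x94 0x87 0x91 0xD0 0xD2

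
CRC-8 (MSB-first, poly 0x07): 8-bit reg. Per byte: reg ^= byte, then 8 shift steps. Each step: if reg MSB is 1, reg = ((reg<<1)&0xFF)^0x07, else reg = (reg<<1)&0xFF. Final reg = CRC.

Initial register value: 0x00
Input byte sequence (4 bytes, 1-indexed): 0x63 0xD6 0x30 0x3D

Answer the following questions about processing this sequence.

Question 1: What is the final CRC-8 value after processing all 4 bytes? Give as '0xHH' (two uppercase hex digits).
Answer: 0x77

Derivation:
After byte 1 (0x63): reg=0x2E
After byte 2 (0xD6): reg=0xE6
After byte 3 (0x30): reg=0x2C
After byte 4 (0x3D): reg=0x77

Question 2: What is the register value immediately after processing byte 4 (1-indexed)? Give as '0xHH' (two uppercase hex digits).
After byte 1 (0x63): reg=0x2E
After byte 2 (0xD6): reg=0xE6
After byte 3 (0x30): reg=0x2C
After byte 4 (0x3D): reg=0x77

Answer: 0x77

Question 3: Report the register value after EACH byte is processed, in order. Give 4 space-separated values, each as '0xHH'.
0x2E 0xE6 0x2C 0x77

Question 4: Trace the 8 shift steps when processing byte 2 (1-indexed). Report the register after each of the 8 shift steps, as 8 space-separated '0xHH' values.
Answer: 0xF7 0xE9 0xD5 0xAD 0x5D 0xBA 0x73 0xE6

Derivation:
After byte 1 (0x63): reg=0x2E
Register before byte 2: 0x2E
After XOR with byte 0xD6: 0xF8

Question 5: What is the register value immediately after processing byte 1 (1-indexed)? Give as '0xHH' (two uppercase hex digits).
After byte 1 (0x63): reg=0x2E

Answer: 0x2E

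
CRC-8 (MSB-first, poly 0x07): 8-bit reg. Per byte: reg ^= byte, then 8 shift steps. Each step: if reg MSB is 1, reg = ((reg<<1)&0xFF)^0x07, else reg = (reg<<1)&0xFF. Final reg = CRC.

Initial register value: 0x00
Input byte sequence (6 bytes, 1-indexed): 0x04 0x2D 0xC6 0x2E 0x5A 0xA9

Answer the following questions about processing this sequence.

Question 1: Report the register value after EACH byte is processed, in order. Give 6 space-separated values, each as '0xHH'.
0x1C 0x97 0xB0 0xD3 0xB6 0x5D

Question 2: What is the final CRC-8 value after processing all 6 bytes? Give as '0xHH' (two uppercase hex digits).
Answer: 0x5D

Derivation:
After byte 1 (0x04): reg=0x1C
After byte 2 (0x2D): reg=0x97
After byte 3 (0xC6): reg=0xB0
After byte 4 (0x2E): reg=0xD3
After byte 5 (0x5A): reg=0xB6
After byte 6 (0xA9): reg=0x5D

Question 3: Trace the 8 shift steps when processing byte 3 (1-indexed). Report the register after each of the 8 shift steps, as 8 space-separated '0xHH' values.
Answer: 0xA2 0x43 0x86 0x0B 0x16 0x2C 0x58 0xB0

Derivation:
After byte 1 (0x04): reg=0x1C
After byte 2 (0x2D): reg=0x97
Register before byte 3: 0x97
After XOR with byte 0xC6: 0x51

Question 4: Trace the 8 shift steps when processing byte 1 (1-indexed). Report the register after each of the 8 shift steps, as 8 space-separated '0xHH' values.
Answer: 0x08 0x10 0x20 0x40 0x80 0x07 0x0E 0x1C

Derivation:
Register before byte 1: 0x00
After XOR with byte 0x04: 0x04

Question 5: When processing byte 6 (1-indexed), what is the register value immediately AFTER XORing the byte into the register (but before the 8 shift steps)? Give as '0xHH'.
Answer: 0x1F

Derivation:
Register before byte 6: 0xB6
Byte 6: 0xA9
0xB6 XOR 0xA9 = 0x1F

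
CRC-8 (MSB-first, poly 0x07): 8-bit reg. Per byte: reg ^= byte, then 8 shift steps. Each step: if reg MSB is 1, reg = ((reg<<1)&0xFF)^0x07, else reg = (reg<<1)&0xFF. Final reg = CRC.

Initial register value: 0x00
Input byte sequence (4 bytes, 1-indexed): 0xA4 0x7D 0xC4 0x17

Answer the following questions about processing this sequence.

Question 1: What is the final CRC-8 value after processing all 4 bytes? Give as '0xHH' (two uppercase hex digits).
Answer: 0x8D

Derivation:
After byte 1 (0xA4): reg=0x75
After byte 2 (0x7D): reg=0x38
After byte 3 (0xC4): reg=0xFA
After byte 4 (0x17): reg=0x8D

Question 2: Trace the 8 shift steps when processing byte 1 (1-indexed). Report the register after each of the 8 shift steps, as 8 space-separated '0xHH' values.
Answer: 0x4F 0x9E 0x3B 0x76 0xEC 0xDF 0xB9 0x75

Derivation:
Register before byte 1: 0x00
After XOR with byte 0xA4: 0xA4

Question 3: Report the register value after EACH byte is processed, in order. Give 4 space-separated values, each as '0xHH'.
0x75 0x38 0xFA 0x8D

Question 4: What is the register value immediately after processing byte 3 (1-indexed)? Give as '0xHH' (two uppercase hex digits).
After byte 1 (0xA4): reg=0x75
After byte 2 (0x7D): reg=0x38
After byte 3 (0xC4): reg=0xFA

Answer: 0xFA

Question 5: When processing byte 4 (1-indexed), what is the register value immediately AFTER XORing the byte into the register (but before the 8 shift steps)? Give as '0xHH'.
Answer: 0xED

Derivation:
Register before byte 4: 0xFA
Byte 4: 0x17
0xFA XOR 0x17 = 0xED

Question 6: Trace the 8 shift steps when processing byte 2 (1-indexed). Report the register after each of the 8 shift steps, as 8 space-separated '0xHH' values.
After byte 1 (0xA4): reg=0x75
Register before byte 2: 0x75
After XOR with byte 0x7D: 0x08

Answer: 0x10 0x20 0x40 0x80 0x07 0x0E 0x1C 0x38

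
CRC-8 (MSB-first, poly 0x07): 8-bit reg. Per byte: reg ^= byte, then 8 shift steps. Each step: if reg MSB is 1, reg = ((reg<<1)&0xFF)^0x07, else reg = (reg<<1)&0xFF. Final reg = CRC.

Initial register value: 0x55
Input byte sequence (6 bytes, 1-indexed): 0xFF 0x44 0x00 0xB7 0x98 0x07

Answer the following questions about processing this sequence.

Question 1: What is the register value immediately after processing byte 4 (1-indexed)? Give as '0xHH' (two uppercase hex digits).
Answer: 0x42

Derivation:
After byte 1 (0xFF): reg=0x5F
After byte 2 (0x44): reg=0x41
After byte 3 (0x00): reg=0xC0
After byte 4 (0xB7): reg=0x42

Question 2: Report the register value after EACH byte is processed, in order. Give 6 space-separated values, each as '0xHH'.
0x5F 0x41 0xC0 0x42 0x08 0x2D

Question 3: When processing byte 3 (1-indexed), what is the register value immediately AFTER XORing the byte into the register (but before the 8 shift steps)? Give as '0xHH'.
Answer: 0x41

Derivation:
Register before byte 3: 0x41
Byte 3: 0x00
0x41 XOR 0x00 = 0x41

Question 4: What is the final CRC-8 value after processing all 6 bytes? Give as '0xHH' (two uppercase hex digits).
After byte 1 (0xFF): reg=0x5F
After byte 2 (0x44): reg=0x41
After byte 3 (0x00): reg=0xC0
After byte 4 (0xB7): reg=0x42
After byte 5 (0x98): reg=0x08
After byte 6 (0x07): reg=0x2D

Answer: 0x2D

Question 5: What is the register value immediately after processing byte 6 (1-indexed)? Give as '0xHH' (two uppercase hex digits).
After byte 1 (0xFF): reg=0x5F
After byte 2 (0x44): reg=0x41
After byte 3 (0x00): reg=0xC0
After byte 4 (0xB7): reg=0x42
After byte 5 (0x98): reg=0x08
After byte 6 (0x07): reg=0x2D

Answer: 0x2D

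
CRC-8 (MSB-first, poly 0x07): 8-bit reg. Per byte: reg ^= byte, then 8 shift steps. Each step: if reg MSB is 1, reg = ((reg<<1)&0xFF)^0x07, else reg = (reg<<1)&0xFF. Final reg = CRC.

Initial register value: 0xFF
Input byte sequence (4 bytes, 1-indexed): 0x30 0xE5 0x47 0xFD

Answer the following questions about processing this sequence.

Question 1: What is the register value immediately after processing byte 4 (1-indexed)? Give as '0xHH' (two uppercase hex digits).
After byte 1 (0x30): reg=0x63
After byte 2 (0xE5): reg=0x9B
After byte 3 (0x47): reg=0x1A
After byte 4 (0xFD): reg=0xBB

Answer: 0xBB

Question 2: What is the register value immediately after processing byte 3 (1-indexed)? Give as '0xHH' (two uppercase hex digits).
After byte 1 (0x30): reg=0x63
After byte 2 (0xE5): reg=0x9B
After byte 3 (0x47): reg=0x1A

Answer: 0x1A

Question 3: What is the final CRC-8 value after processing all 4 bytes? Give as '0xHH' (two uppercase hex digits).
After byte 1 (0x30): reg=0x63
After byte 2 (0xE5): reg=0x9B
After byte 3 (0x47): reg=0x1A
After byte 4 (0xFD): reg=0xBB

Answer: 0xBB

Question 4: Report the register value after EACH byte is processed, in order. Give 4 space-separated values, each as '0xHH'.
0x63 0x9B 0x1A 0xBB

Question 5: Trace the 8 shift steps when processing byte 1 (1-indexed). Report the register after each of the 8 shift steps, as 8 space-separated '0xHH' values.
Register before byte 1: 0xFF
After XOR with byte 0x30: 0xCF

Answer: 0x99 0x35 0x6A 0xD4 0xAF 0x59 0xB2 0x63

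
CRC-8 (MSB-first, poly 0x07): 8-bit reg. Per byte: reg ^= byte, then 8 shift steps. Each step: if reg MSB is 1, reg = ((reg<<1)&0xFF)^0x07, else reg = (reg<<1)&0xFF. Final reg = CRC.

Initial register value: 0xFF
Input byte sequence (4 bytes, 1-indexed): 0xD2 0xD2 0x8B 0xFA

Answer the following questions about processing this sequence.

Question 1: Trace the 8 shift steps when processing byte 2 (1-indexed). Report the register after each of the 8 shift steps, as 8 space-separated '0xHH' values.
After byte 1 (0xD2): reg=0xC3
Register before byte 2: 0xC3
After XOR with byte 0xD2: 0x11

Answer: 0x22 0x44 0x88 0x17 0x2E 0x5C 0xB8 0x77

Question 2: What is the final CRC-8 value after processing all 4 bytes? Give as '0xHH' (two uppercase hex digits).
Answer: 0x00

Derivation:
After byte 1 (0xD2): reg=0xC3
After byte 2 (0xD2): reg=0x77
After byte 3 (0x8B): reg=0xFA
After byte 4 (0xFA): reg=0x00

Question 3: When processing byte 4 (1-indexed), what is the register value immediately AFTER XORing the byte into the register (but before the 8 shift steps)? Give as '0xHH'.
Register before byte 4: 0xFA
Byte 4: 0xFA
0xFA XOR 0xFA = 0x00

Answer: 0x00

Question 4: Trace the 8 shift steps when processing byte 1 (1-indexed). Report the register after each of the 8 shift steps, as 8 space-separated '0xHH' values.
Register before byte 1: 0xFF
After XOR with byte 0xD2: 0x2D

Answer: 0x5A 0xB4 0x6F 0xDE 0xBB 0x71 0xE2 0xC3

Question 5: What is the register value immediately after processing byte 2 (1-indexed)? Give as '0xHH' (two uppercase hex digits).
Answer: 0x77

Derivation:
After byte 1 (0xD2): reg=0xC3
After byte 2 (0xD2): reg=0x77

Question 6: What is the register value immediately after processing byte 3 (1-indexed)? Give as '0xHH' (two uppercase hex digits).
Answer: 0xFA

Derivation:
After byte 1 (0xD2): reg=0xC3
After byte 2 (0xD2): reg=0x77
After byte 3 (0x8B): reg=0xFA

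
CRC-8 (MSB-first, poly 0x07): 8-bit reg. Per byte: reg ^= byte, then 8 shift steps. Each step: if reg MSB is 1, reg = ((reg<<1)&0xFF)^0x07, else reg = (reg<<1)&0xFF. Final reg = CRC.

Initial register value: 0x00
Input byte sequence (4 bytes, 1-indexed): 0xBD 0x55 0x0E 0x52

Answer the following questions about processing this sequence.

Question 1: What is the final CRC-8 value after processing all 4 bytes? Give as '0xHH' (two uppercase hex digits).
Answer: 0xED

Derivation:
After byte 1 (0xBD): reg=0x3A
After byte 2 (0x55): reg=0x0A
After byte 3 (0x0E): reg=0x1C
After byte 4 (0x52): reg=0xED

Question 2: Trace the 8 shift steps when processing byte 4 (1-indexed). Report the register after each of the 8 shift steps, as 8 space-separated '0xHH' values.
After byte 1 (0xBD): reg=0x3A
After byte 2 (0x55): reg=0x0A
After byte 3 (0x0E): reg=0x1C
Register before byte 4: 0x1C
After XOR with byte 0x52: 0x4E

Answer: 0x9C 0x3F 0x7E 0xFC 0xFF 0xF9 0xF5 0xED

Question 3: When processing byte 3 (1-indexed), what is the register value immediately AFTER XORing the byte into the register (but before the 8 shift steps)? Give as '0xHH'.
Register before byte 3: 0x0A
Byte 3: 0x0E
0x0A XOR 0x0E = 0x04

Answer: 0x04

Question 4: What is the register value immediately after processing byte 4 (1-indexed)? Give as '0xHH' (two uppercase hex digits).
After byte 1 (0xBD): reg=0x3A
After byte 2 (0x55): reg=0x0A
After byte 3 (0x0E): reg=0x1C
After byte 4 (0x52): reg=0xED

Answer: 0xED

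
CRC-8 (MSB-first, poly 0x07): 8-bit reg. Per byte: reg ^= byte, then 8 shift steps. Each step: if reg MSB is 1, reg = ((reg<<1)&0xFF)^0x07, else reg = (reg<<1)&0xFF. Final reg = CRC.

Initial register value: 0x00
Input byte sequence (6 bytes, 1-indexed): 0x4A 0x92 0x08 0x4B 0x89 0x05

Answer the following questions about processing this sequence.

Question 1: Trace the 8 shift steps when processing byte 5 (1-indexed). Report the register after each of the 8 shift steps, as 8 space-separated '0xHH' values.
Answer: 0x59 0xB2 0x63 0xC6 0x8B 0x11 0x22 0x44

Derivation:
After byte 1 (0x4A): reg=0xF1
After byte 2 (0x92): reg=0x2E
After byte 3 (0x08): reg=0xF2
After byte 4 (0x4B): reg=0x26
Register before byte 5: 0x26
After XOR with byte 0x89: 0xAF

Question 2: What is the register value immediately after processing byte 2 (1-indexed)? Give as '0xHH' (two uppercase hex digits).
After byte 1 (0x4A): reg=0xF1
After byte 2 (0x92): reg=0x2E

Answer: 0x2E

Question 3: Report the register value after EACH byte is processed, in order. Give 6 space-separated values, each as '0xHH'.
0xF1 0x2E 0xF2 0x26 0x44 0xC0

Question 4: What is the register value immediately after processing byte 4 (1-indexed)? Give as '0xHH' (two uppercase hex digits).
Answer: 0x26

Derivation:
After byte 1 (0x4A): reg=0xF1
After byte 2 (0x92): reg=0x2E
After byte 3 (0x08): reg=0xF2
After byte 4 (0x4B): reg=0x26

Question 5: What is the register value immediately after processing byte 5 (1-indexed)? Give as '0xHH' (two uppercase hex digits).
Answer: 0x44

Derivation:
After byte 1 (0x4A): reg=0xF1
After byte 2 (0x92): reg=0x2E
After byte 3 (0x08): reg=0xF2
After byte 4 (0x4B): reg=0x26
After byte 5 (0x89): reg=0x44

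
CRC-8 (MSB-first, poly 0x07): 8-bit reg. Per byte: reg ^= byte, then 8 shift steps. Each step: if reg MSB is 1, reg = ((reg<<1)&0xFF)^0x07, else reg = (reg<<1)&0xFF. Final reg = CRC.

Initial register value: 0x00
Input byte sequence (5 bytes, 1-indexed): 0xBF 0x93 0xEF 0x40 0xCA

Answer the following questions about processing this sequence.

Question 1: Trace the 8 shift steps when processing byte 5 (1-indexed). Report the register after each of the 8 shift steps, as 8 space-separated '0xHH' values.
Answer: 0xA1 0x45 0x8A 0x13 0x26 0x4C 0x98 0x37

Derivation:
After byte 1 (0xBF): reg=0x34
After byte 2 (0x93): reg=0x7C
After byte 3 (0xEF): reg=0xF0
After byte 4 (0x40): reg=0x19
Register before byte 5: 0x19
After XOR with byte 0xCA: 0xD3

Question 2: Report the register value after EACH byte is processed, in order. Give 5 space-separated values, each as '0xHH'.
0x34 0x7C 0xF0 0x19 0x37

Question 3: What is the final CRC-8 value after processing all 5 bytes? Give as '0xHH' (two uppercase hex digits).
After byte 1 (0xBF): reg=0x34
After byte 2 (0x93): reg=0x7C
After byte 3 (0xEF): reg=0xF0
After byte 4 (0x40): reg=0x19
After byte 5 (0xCA): reg=0x37

Answer: 0x37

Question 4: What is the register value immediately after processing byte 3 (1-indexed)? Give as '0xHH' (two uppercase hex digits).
After byte 1 (0xBF): reg=0x34
After byte 2 (0x93): reg=0x7C
After byte 3 (0xEF): reg=0xF0

Answer: 0xF0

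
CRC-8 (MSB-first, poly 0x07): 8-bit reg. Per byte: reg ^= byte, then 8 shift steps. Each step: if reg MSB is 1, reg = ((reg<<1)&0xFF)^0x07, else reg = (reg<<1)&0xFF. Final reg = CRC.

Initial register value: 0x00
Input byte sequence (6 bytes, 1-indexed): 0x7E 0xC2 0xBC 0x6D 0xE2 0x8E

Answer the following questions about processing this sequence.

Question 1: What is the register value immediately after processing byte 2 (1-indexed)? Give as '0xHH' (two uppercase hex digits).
Answer: 0x34

Derivation:
After byte 1 (0x7E): reg=0x7D
After byte 2 (0xC2): reg=0x34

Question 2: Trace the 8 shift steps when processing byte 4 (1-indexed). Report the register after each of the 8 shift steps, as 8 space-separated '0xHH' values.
After byte 1 (0x7E): reg=0x7D
After byte 2 (0xC2): reg=0x34
After byte 3 (0xBC): reg=0xB1
Register before byte 4: 0xB1
After XOR with byte 0x6D: 0xDC

Answer: 0xBF 0x79 0xF2 0xE3 0xC1 0x85 0x0D 0x1A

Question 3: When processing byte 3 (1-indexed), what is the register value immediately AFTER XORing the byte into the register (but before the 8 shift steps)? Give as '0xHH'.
Register before byte 3: 0x34
Byte 3: 0xBC
0x34 XOR 0xBC = 0x88

Answer: 0x88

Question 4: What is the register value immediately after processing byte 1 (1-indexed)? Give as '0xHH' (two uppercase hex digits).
Answer: 0x7D

Derivation:
After byte 1 (0x7E): reg=0x7D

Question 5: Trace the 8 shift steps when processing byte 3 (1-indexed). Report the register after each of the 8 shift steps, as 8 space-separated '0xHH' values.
After byte 1 (0x7E): reg=0x7D
After byte 2 (0xC2): reg=0x34
Register before byte 3: 0x34
After XOR with byte 0xBC: 0x88

Answer: 0x17 0x2E 0x5C 0xB8 0x77 0xEE 0xDB 0xB1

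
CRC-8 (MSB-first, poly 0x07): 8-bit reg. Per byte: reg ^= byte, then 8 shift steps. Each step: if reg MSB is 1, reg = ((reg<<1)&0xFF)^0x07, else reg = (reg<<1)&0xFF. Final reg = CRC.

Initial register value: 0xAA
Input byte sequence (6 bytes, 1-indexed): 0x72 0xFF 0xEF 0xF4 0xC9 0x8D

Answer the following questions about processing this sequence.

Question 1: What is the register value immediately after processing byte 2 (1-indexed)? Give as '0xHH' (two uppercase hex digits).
Answer: 0xE1

Derivation:
After byte 1 (0x72): reg=0x06
After byte 2 (0xFF): reg=0xE1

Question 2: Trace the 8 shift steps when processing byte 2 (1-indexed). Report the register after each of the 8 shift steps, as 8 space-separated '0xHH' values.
After byte 1 (0x72): reg=0x06
Register before byte 2: 0x06
After XOR with byte 0xFF: 0xF9

Answer: 0xF5 0xED 0xDD 0xBD 0x7D 0xFA 0xF3 0xE1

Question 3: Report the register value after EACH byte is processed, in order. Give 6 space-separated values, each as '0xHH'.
0x06 0xE1 0x2A 0x14 0x1D 0xF9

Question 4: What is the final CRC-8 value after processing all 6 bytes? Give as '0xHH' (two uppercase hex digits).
After byte 1 (0x72): reg=0x06
After byte 2 (0xFF): reg=0xE1
After byte 3 (0xEF): reg=0x2A
After byte 4 (0xF4): reg=0x14
After byte 5 (0xC9): reg=0x1D
After byte 6 (0x8D): reg=0xF9

Answer: 0xF9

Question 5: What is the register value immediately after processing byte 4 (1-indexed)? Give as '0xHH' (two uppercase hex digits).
Answer: 0x14

Derivation:
After byte 1 (0x72): reg=0x06
After byte 2 (0xFF): reg=0xE1
After byte 3 (0xEF): reg=0x2A
After byte 4 (0xF4): reg=0x14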